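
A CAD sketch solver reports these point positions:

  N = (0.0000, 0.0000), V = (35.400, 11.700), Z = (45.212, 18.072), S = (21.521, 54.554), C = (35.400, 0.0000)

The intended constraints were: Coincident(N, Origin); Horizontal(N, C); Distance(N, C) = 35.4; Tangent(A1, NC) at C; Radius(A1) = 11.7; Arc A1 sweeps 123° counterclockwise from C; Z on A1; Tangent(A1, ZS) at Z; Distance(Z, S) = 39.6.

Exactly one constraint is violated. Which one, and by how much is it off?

Distance(Z, S) = 39.6 — off by 3.90.

N = (0.00, 0.00) ✓; N.y = 0.00, C.y = 0.00 ✓; |NC| = 35.40 ✓; ∠(VC, CN) = 90.00° ✓; |VC| = 11.70 ✓; bearing(V→Z) − bearing(V→C) = 123.0° ✓; |VZ| = 11.70 ✓; ∠(VZ, ZS) = 90.00° ✓; |ZS| = 43.50 ✗.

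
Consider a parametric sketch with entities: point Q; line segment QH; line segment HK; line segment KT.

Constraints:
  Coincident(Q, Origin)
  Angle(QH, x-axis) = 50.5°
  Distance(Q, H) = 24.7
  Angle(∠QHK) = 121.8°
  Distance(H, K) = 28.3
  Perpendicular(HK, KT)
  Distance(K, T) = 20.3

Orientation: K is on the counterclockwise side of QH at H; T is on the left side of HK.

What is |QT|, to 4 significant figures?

41.32

Q is at the origin; QH runs at 50.5° with length 24.7, so H = 24.7·(cos 50.5°, sin 50.5°) = (15.71, 19.06). ∠QHK = 121.8°, so HK runs at 50.5° + (180° − 121.8°) = 108.7° from the x-axis; with |HK| = 28.3, K = H + 28.3·(cos 108.7°, sin 108.7°) = (6.638, 45.87). HK ⟂ KT; with |KT| = 20.3 on the left of HK, T = K + 20.3·(-0.9472, -0.3206) = (-12.59, 39.36). Then |QT| = |T − Q| = 41.32.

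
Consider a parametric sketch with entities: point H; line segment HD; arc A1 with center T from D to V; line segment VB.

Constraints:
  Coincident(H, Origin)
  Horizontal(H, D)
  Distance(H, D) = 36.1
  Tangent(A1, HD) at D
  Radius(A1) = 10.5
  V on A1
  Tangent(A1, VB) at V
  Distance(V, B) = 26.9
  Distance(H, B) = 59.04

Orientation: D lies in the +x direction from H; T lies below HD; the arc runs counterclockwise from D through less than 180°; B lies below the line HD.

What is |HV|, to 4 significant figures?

32.91

H is at the origin; H and D share the same y with |HD| = 36.1 and D on the +x side, so D = (36.10, 0.000). Since A1 is tangent to HD there, TD ⟂ HD, so T = D + (0, -10.5) = (36.10, -10.50). Since TV ⟂ VB (tangency), |TB| = √(10.5² + 26.9²) = 28.88 regardless of where V sits on A1. So B lies on both circle(H, 59.04) and circle(T, 28.88); the below-HD intersection is B = (45.29, -37.88). V is the foot of the tangent from B: V = (28.04, -17.23).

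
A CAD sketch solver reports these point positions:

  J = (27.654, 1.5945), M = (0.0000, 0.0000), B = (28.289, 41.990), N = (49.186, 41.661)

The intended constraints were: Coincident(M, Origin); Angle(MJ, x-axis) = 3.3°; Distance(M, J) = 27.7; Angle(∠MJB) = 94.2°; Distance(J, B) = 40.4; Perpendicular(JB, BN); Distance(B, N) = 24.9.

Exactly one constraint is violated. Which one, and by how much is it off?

Distance(B, N) = 24.9 — off by 4.00.

M = (0.00, 0.00) ✓; MJ at 3.300° ✓; |MJ| = 27.70 ✓; ∠MJB = 94.20° ✓; |JB| = 40.40 ✓; ∠(JB, BN) = 90.00° ✓; |BN| = 20.90 ✗.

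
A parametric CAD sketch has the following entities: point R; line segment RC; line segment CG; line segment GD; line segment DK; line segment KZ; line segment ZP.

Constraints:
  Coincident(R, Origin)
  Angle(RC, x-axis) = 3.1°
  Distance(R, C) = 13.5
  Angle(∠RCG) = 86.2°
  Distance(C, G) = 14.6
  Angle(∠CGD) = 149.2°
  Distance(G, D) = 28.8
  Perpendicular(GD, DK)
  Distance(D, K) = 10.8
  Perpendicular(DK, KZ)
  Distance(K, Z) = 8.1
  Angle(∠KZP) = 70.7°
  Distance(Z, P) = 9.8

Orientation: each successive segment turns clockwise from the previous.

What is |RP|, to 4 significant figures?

33.47

R is at the origin; RC runs at 3.1° with length 13.5, so C = (13.48, 0.7301). ∠RCG = 86.2° gives CG at -90.70° from the x-axis; with |CG| = 14.6, G = (13.30, -13.87). ∠CGD = 149.2° gives GD at -121.5° from the x-axis; with |GD| = 28.8, D = (-1.746, -38.42). GD is perpendicular to DK, so DK runs at 148.5°; with |DK| = 10.8, K = (-10.95, -32.78). The perpendicularity gives KZ at right angles to DK, so KZ runs at 58.50°; with |KZ| = 8.1, Z = (-6.722, -25.88). ∠KZP = 70.7° gives ZP at -50.80° from the x-axis; with |ZP| = 9.8, P = (-0.5285, -33.47). Then |RP| = |P − R| = 33.47.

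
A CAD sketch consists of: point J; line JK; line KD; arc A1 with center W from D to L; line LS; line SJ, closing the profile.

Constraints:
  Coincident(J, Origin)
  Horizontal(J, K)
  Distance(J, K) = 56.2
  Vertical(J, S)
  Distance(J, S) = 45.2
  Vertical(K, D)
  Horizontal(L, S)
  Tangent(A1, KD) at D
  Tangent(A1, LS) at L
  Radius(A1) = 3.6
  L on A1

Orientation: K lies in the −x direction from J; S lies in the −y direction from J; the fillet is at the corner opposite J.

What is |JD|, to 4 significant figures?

69.92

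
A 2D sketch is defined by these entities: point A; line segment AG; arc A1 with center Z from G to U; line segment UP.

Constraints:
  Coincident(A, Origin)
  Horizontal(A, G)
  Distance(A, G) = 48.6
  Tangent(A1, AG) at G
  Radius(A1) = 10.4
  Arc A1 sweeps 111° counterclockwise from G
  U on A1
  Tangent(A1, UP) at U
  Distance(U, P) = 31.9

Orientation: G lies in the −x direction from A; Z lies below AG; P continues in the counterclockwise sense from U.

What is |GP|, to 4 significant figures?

43.94

A is at the origin; AG is horizontal with |AG| = 48.6 and G on the −x side, so G = (-48.60, 0.000). The tangent condition forces ZG to be normal to AG, so Z = G + (0, -10.4) = (-48.60, -10.40). On A1, G sits at bearing 90° from Z; a 111° counterclockwise sweep puts U at bearing 201°, so U = Z + 10.4·(cos 201°, sin 201°) = (-58.31, -14.13). Since A1 is tangent to UP there, ZU ⟂ UP, so UP runs along (−sin 201°, cos 201°); with |UP| = 31.9, P = (-46.88, -43.91). Then |GP| = |P − G| = 43.94.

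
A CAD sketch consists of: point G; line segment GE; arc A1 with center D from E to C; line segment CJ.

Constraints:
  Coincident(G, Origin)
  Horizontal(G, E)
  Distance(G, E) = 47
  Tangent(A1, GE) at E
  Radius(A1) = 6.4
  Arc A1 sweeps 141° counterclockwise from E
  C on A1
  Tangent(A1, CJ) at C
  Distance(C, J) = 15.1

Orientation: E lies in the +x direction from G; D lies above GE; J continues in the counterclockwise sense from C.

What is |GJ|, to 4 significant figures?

44.49

G is at the origin; G and E share the same y with |GE| = 47.0 and E on the +x side, so E = (47.00, 0.000). The tangent condition forces DE to be normal to GE, so D = E + (0, 6.4) = (47.00, 6.400). On A1, E sits at bearing -90° from D; a 141° counterclockwise sweep puts C at bearing 51°, so C = D + 6.4·(cos 51°, sin 51°) = (51.03, 11.37). A1 meets CJ tangentially, so DC is at right angles to CJ, so CJ runs along (−sin 51°, cos 51°); with |CJ| = 15.1, J = (39.29, 20.88). Then |GJ| = |J − G| = 44.49.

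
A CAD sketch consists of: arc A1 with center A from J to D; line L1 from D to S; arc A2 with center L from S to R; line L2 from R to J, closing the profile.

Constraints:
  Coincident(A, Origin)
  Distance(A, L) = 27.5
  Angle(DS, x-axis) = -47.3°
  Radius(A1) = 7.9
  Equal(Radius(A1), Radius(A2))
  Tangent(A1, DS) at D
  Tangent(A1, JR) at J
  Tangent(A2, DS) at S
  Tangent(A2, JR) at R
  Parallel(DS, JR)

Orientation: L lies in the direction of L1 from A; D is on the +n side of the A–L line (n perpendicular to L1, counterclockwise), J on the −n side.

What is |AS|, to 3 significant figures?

28.6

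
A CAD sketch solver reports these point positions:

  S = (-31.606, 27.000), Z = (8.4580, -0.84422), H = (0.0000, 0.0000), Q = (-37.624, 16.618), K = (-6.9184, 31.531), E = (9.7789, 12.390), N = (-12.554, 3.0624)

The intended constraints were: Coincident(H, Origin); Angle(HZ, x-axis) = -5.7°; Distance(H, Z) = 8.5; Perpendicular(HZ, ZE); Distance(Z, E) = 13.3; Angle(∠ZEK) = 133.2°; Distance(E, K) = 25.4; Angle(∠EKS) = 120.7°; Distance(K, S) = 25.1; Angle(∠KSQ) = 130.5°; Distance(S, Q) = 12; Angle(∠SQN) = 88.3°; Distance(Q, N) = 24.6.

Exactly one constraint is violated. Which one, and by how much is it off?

Distance(Q, N) = 24.6 — off by 3.90.

H = (0.00, 0.00) ✓; HZ at -5.700° ✓; |HZ| = 8.500 ✓; ∠(HZ, ZE) = 90.00° ✓; |ZE| = 13.30 ✓; ∠ZEK = 133.2° ✓; |EK| = 25.40 ✓; ∠EKS = 120.7° ✓; |KS| = 25.10 ✓; ∠KSQ = 130.5° ✓; |SQ| = 12.00 ✓; ∠SQN = 88.30° ✓; |QN| = 28.50 ✗.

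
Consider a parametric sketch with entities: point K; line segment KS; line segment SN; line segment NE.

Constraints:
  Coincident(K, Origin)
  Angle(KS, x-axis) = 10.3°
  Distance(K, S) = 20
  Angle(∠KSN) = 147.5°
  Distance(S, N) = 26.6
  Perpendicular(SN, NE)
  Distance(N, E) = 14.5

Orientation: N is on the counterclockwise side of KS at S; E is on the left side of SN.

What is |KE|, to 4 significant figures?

43.63

K is at the origin; KS runs at 10.3° with length 20.0, so S = 20.0·(cos 10.3°, sin 10.3°) = (19.68, 3.576). ∠KSN = 147.5°, so SN runs at 10.3° + (180° − 147.5°) = 42.80° from the x-axis; with |SN| = 26.6, N = S + 26.6·(cos 42.80°, sin 42.80°) = (39.19, 21.65). SN ⟂ NE; with |NE| = 14.5 on the left of SN, E = N + 14.5·(-0.6794, 0.7337) = (29.34, 32.29). Then |KE| = |E − K| = 43.63.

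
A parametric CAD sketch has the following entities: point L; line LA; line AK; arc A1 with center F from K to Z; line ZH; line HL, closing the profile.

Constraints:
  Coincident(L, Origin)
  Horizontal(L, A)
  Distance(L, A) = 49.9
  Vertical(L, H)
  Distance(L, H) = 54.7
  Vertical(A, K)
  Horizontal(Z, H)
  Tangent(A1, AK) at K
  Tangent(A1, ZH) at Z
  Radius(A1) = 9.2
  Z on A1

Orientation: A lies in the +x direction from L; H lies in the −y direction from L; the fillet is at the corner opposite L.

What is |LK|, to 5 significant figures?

67.530

The virtual corner opposite L is at (49.900, -54.700). A1 meets AK tangentially, so FK is at right angles to AK and A1 meets ZH tangentially, so FZ is at right angles to ZH, with radius 9.2, so the center F sits 9.2 in from both sides at F = (40.700, -45.500). That places the tangent points at K = (49.900, -45.500) on AK and Z = (40.700, -54.700) on ZH. Then |LK| = |K − L| = 67.530.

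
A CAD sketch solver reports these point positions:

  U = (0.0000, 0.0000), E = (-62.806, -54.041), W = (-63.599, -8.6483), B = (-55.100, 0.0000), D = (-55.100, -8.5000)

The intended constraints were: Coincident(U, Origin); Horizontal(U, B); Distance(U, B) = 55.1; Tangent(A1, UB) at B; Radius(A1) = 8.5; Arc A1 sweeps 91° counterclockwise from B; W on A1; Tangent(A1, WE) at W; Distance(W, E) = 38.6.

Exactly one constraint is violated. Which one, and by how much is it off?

Distance(W, E) = 38.6 — off by 6.80.

U = (0.00, 0.00) ✓; U.y = 0.00, B.y = 0.00 ✓; |UB| = 55.10 ✓; ∠(DB, BU) = 90.00° ✓; |DB| = 8.500 ✓; bearing(D→W) − bearing(D→B) = 91.00° ✓; |DW| = 8.500 ✓; ∠(DW, WE) = 90.00° ✓; |WE| = 45.40 ✗.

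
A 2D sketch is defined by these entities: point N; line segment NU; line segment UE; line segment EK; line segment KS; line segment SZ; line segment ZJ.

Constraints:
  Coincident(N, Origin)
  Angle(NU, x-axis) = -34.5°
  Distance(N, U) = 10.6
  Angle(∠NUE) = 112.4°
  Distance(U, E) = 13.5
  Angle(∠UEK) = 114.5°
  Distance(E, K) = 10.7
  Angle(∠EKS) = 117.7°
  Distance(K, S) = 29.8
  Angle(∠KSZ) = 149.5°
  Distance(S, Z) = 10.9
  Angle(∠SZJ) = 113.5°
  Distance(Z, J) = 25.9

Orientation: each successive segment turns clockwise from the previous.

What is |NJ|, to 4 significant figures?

26.47

N is at the origin; NU runs at -34.5° with length 10.6, so U = (8.736, -6.004). ∠NUE = 112.4° gives UE at -102.1° from the x-axis; with |UE| = 13.5, E = (5.906, -19.20). ∠UEK = 114.5° gives EK at -167.6° from the x-axis; with |EK| = 10.7, K = (-4.545, -21.50). ∠EKS = 117.7° gives KS at 130.1° from the x-axis; with |KS| = 29.8, S = (-23.74, 1.293). ∠KSZ = 149.5° gives SZ at 99.60° from the x-axis; with |SZ| = 10.9, Z = (-25.56, 12.04). ∠SZJ = 113.5° gives ZJ at 33.10° from the x-axis; with |ZJ| = 25.9, J = (-3.860, 26.18). Then |NJ| = |J − N| = 26.47.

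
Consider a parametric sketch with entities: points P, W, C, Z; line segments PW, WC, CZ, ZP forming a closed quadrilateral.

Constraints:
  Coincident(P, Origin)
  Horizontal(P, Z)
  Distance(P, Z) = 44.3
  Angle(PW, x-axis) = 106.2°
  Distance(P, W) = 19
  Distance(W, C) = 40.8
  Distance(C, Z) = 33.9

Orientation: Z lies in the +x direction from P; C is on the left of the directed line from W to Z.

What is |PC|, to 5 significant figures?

46.047

Checks: P = (0.00, 0.00) ✓; |WC| = 40.80 ✓; |CZ| = 33.90 ✓.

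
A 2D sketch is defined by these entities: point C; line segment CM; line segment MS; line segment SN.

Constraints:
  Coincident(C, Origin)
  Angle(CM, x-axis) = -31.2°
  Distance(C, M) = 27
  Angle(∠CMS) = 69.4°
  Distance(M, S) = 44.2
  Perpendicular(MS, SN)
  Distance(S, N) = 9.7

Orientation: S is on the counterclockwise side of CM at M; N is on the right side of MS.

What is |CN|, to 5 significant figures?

49.267

∠CMS = 69.4°, so MS runs at -31.2° + (180° − 69.4°) = 79.400° from the x-axis; with |MS| = 44.2, S = M + 44.2·(cos 79.400°, sin 79.400°) = (31.225, 29.459). The perpendicularity gives SN at right angles to MS; with |SN| = 9.7 on the right of MS, N = S + 9.7·(0.98294, -0.18395) = (40.760, 27.675). Then |CN| = |N − C| = 49.267.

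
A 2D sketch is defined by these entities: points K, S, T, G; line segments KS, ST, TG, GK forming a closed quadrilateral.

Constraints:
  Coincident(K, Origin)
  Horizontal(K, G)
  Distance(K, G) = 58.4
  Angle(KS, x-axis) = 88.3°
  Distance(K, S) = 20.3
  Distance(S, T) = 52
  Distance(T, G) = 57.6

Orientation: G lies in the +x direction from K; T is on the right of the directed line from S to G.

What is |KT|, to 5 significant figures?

32.404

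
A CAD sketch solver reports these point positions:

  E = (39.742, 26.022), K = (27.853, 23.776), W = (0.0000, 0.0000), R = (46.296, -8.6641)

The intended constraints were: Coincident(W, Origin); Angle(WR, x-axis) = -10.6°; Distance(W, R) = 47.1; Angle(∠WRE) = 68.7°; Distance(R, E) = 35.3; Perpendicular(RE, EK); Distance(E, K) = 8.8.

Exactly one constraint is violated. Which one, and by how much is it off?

Distance(E, K) = 8.8 — off by 3.30.

W = (0.00, 0.00) ✓; WR at -10.60° ✓; |WR| = 47.10 ✓; ∠WRE = 68.70° ✓; |RE| = 35.30 ✓; ∠(RE, EK) = 90.00° ✓; |EK| = 12.10 ✗.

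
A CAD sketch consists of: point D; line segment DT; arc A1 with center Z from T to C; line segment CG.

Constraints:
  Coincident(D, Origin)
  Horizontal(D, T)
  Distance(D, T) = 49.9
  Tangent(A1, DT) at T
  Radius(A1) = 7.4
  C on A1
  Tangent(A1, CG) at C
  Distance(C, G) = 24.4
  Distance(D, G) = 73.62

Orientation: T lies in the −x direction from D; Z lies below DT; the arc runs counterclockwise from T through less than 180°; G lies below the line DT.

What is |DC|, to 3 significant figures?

56.1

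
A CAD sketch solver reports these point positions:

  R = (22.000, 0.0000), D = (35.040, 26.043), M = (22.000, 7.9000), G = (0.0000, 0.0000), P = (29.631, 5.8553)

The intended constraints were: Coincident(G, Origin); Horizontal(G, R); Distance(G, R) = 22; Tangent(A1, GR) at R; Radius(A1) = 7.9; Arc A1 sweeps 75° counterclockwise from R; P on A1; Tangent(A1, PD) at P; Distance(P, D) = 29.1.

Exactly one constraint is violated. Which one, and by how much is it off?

Distance(P, D) = 29.1 — off by 8.20.

G = (0.00, 0.00) ✓; G.y = 0.00, R.y = 0.00 ✓; |GR| = 22.00 ✓; ∠(MR, RG) = 90.00° ✓; |MR| = 7.900 ✓; bearing(M→P) − bearing(M→R) = 75.00° ✓; |MP| = 7.900 ✓; ∠(MP, PD) = 90.00° ✓; |PD| = 20.90 ✗.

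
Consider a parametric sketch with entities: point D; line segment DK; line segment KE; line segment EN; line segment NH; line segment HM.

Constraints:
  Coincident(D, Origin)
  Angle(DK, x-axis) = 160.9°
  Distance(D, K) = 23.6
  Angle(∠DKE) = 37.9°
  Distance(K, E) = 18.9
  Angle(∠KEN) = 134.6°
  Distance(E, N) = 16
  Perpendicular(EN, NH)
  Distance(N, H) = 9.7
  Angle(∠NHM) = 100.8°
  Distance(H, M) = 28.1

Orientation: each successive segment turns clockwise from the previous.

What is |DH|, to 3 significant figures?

5.91

D is at the origin; DK runs at 160.9° with length 23.6, so K = (-22.3, 7.72). ∠DKE = 37.9° gives KE at 18.8° from the x-axis; with |KE| = 18.9, E = (-4.41, 13.8). ∠KEN = 134.6° gives EN at -26.6° from the x-axis; with |EN| = 16.0, N = (9.90, 6.65). The perpendicularity gives NH at right angles to EN, so NH runs at -117°; with |NH| = 9.7, H = (5.55, -2.02). Then |DH| = |H − D| = 5.91.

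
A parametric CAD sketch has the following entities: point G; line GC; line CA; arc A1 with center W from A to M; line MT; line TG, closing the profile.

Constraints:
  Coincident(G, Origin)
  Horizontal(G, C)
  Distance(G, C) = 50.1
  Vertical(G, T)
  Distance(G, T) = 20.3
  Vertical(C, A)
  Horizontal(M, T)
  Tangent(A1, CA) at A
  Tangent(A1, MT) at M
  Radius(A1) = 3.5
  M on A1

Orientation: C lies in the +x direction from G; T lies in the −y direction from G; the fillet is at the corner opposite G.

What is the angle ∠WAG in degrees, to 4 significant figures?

18.54°

The virtual corner opposite G is at (50.10, -20.30). The tangent condition forces WA to be normal to CA and tangency of A1 to MT means the radius WM is perpendicular to MT, with radius 3.5, so the center W sits 3.5 in from both sides at W = (46.60, -16.80). That places the tangent points at A = (50.10, -16.80) on CA and M = (46.60, -20.30) on MT. Then cos ∠WAG = AW·AG / (|AW||AG|), giving 18.54°.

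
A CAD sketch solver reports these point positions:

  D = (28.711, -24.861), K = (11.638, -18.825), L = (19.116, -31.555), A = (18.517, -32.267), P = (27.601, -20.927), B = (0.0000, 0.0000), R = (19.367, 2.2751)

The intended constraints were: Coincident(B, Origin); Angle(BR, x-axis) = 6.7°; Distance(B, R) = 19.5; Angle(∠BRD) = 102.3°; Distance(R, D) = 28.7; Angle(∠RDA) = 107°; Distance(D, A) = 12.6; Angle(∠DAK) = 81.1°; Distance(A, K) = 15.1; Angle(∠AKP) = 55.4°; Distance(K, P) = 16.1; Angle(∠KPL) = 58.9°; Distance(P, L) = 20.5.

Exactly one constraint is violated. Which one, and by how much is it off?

Distance(P, L) = 20.5 — off by 6.90.

B = (0.00, 0.00) ✓; BR at 6.700° ✓; |BR| = 19.50 ✓; ∠BRD = 102.3° ✓; |RD| = 28.70 ✓; ∠RDA = 107.0° ✓; |DA| = 12.60 ✓; ∠DAK = 81.10° ✓; |AK| = 15.10 ✓; ∠AKP = 55.40° ✓; |KP| = 16.10 ✓; ∠KPL = 58.90° ✓; |PL| = 13.60 ✗.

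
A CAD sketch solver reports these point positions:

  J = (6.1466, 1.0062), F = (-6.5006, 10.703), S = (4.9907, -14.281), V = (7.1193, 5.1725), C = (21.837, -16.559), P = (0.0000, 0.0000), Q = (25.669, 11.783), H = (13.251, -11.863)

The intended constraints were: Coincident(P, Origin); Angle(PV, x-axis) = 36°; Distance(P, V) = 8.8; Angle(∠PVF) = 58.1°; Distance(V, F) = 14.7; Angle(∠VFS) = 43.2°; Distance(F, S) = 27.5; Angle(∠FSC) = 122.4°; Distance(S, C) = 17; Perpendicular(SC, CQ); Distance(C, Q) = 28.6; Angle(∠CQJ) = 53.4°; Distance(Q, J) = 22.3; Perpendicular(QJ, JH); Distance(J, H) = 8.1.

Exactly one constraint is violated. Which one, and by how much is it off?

Distance(J, H) = 8.1 — off by 6.60.

P = (0.00, 0.00) ✓; PV at 36.00° ✓; |PV| = 8.800 ✓; ∠PVF = 58.10° ✓; |VF| = 14.70 ✓; ∠VFS = 43.20° ✓; |FS| = 27.50 ✓; ∠FSC = 122.4° ✓; |SC| = 17.00 ✓; ∠(SC, CQ) = 90.00° ✓; |CQ| = 28.60 ✓; ∠CQJ = 53.40° ✓; |QJ| = 22.30 ✓; ∠(QJ, JH) = 90.00° ✓; |JH| = 14.70 ✗.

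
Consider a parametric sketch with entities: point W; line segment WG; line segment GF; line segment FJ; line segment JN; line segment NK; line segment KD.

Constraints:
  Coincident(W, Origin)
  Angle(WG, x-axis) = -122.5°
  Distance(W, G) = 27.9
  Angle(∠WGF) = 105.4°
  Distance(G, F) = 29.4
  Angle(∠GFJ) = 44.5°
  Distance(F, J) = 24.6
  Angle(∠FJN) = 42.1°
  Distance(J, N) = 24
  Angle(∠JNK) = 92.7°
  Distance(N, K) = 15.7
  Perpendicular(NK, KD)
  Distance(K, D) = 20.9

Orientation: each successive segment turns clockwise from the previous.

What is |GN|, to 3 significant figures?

14.9

W is at the origin; WG runs at -122.5° with length 27.9, so G = (-15.0, -23.5). ∠WGF = 105.4° gives GF at 163° from the x-axis; with |GF| = 29.4, F = (-43.1, -14.9). ∠GFJ = 44.5° gives FJ at 27.4° from the x-axis; with |FJ| = 24.6, J = (-21.3, -3.56). ∠FJN = 42.1° gives JN at -111° from the x-axis; with |JN| = 24.0, N = (-29.7, -26.0). Then |GN| = |N − G| = 14.9.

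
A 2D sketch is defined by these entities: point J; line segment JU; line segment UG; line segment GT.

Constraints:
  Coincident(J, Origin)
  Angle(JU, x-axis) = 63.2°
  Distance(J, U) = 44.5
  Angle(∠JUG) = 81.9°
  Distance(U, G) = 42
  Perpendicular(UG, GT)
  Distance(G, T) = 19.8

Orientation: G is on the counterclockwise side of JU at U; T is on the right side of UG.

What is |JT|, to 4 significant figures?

73.17

∠JUG = 81.9°, so UG runs at 63.2° + (180° − 81.9°) = 161.3° from the x-axis; with |UG| = 42.0, G = U + 42.0·(cos 161.3°, sin 161.3°) = (-19.72, 53.19). UG is perpendicular to GT; with |GT| = 19.8 on the right of UG, T = G + 19.8·(0.3206, 0.9472) = (-13.37, 71.94). Then |JT| = |T − J| = 73.17.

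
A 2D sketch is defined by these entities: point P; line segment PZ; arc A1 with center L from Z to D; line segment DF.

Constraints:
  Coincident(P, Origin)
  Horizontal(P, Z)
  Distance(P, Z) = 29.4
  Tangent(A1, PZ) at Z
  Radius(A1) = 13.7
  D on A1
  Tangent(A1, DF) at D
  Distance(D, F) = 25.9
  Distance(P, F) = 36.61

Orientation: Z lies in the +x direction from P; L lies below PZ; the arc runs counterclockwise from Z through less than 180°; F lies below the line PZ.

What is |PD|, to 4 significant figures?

19.12

Checks: |PZ| = 29.40 ✓; |LD| = 13.70 ✓; ∠(LD, DF) = 90.00° ✓; |DF| = 25.90 ✓; |PF| = 36.61 ✓.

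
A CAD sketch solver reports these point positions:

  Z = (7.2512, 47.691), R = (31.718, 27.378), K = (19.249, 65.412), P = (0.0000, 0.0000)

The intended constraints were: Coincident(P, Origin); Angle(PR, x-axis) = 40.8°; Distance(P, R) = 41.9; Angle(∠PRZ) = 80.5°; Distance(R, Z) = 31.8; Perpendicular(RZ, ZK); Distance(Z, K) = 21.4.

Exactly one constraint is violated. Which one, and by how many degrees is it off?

Perpendicular(RZ, ZK) — off by 5.60°.

P = (0.00, 0.00) ✓; PR at 40.80° ✓; |PR| = 41.90 ✓; ∠PRZ = 80.50° ✓; |RZ| = 31.80 ✓; ∠(RZ, ZK) = 84.40° ✗; |ZK| = 21.40 ✓.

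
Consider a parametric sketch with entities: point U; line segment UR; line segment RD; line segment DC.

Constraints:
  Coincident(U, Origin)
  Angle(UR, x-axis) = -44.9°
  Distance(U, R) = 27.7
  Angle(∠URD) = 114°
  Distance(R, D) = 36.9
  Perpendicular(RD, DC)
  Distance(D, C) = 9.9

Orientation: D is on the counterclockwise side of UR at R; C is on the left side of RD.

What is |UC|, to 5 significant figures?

50.570

U is at the origin; UR runs at -44.9° with length 27.7, so R = 27.7·(cos -44.9°, sin -44.9°) = (19.621, -19.553). ∠URD = 114.0°, so RD runs at -44.9° + (180° − 114.0°) = 21.100° from the x-axis; with |RD| = 36.9, D = R + 36.9·(cos 21.100°, sin 21.100°) = (54.047, -6.2688). The perpendicularity gives DC at right angles to RD; with |DC| = 9.9 on the left of RD, C = D + 9.9·(-0.36000, 0.93295) = (50.483, 2.9675). Then |UC| = |C − U| = 50.570.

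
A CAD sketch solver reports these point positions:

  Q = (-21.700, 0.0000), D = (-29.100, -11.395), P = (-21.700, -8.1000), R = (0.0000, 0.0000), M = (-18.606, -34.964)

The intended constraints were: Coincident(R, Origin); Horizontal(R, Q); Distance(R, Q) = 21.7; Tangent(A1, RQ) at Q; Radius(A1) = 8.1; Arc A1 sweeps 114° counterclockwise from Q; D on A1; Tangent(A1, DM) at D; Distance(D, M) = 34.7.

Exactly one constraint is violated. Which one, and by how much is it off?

Distance(D, M) = 34.7 — off by 8.90.

R = (0.00, 0.00) ✓; R.y = 0.00, Q.y = 0.00 ✓; |RQ| = 21.70 ✓; ∠(PQ, QR) = 90.00° ✓; |PQ| = 8.100 ✓; bearing(P→D) − bearing(P→Q) = 114.0° ✓; |PD| = 8.100 ✓; ∠(PD, DM) = 90.00° ✓; |DM| = 25.80 ✗.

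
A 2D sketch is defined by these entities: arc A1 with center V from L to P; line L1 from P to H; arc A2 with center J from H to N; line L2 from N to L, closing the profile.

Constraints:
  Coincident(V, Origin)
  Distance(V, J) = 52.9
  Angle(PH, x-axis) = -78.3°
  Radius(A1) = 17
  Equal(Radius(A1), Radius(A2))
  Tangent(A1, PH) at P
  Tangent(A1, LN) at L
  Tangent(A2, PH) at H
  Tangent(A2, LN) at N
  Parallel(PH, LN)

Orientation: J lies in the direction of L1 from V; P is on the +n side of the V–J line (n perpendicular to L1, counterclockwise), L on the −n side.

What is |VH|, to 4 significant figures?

55.56

Tangency of A1 to both parallel lines with radius 17.0 puts P and L at V ± 17.0·n: P = (16.65, 3.447), L = (-16.65, -3.447). Equal radii place H and N the same way about J: H = J + 17.0·n = (27.37, -48.35), N = J − 17.0·n = (-5.919, -55.25). Then |VH| = |H − V| = 55.56.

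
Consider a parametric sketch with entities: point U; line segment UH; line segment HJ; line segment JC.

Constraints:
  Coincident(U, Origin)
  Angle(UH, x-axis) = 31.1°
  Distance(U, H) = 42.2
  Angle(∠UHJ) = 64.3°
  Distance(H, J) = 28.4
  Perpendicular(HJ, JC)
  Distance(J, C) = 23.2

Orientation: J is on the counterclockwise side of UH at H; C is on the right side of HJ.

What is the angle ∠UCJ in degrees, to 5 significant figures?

9.3670°

∠UHJ = 64.3°, so HJ runs at 31.1° + (180° − 64.3°) = 146.80° from the x-axis; with |HJ| = 28.4, J = H + 28.4·(cos 146.80°, sin 146.80°) = (12.370, 37.349). The perpendicularity gives JC at right angles to HJ; with |JC| = 23.2 on the right of HJ, C = J + 23.2·(0.54756, 0.83676) = (25.074, 56.761). Then cos ∠UCJ = CU·CJ / (|CU||CJ|), giving 9.3670°.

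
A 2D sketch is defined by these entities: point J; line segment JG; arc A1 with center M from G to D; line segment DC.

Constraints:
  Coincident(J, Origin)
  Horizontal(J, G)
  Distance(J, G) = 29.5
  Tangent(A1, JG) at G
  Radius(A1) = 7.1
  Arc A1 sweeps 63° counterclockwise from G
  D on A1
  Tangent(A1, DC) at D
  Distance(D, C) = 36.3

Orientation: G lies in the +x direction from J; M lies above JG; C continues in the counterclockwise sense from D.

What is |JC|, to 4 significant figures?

63.62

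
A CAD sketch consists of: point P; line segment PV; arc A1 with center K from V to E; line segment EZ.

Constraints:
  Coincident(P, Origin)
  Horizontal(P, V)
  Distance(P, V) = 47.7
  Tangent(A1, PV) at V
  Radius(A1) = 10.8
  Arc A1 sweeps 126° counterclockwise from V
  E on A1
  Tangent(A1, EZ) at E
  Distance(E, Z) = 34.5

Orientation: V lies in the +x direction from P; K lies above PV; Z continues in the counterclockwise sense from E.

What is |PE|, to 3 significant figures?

59.0

P is at the origin; PV is horizontal with |PV| = 47.7 and V on the +x side, so V = (47.7, 0.00). Since A1 is tangent to PV there, KV ⟂ PV, so K = V + (0, 10.8) = (47.7, 10.8). On A1, V sits at bearing -90° from K; a 126° counterclockwise sweep puts E at bearing 36°, so E = K + 10.8·(cos 36°, sin 36°) = (56.4, 17.1). Then |PE| = |E − P| = 59.0.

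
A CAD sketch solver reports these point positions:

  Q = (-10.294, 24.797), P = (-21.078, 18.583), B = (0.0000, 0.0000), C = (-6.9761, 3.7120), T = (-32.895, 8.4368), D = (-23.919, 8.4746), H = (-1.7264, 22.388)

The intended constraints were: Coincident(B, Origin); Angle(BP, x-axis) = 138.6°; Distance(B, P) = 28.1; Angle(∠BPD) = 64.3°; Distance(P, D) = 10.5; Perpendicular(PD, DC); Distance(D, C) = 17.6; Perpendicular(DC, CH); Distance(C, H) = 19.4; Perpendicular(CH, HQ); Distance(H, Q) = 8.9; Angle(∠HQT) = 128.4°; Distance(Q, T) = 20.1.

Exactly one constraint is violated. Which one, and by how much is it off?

Distance(Q, T) = 20.1 — off by 7.80.

B = (0.00, 0.00) ✓; BP at 138.6° ✓; |BP| = 28.10 ✓; ∠BPD = 64.30° ✓; |PD| = 10.50 ✓; ∠(PD, DC) = 90.00° ✓; |DC| = 17.60 ✓; ∠(DC, CH) = 90.00° ✓; |CH| = 19.40 ✓; ∠(CH, HQ) = 90.00° ✓; |HQ| = 8.900 ✓; ∠HQT = 128.4° ✓; |QT| = 27.90 ✗.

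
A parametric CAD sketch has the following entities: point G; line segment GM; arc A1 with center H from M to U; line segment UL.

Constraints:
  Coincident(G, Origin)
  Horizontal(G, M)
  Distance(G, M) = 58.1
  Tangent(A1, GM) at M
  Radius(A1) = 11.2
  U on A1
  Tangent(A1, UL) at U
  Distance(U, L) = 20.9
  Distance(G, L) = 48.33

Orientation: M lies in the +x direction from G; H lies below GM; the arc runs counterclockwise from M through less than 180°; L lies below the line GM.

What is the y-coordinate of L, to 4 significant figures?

-26.78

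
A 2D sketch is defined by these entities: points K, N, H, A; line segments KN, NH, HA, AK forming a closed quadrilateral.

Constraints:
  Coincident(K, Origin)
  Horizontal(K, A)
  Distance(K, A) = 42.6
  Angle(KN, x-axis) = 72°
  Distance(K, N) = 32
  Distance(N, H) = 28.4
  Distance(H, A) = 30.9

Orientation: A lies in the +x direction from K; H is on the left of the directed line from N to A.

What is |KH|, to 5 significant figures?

49.012

Checks: K.y = 0.00, A.y = 0.00 ✓; |NH| = 28.40 ✓; |HA| = 30.90 ✓.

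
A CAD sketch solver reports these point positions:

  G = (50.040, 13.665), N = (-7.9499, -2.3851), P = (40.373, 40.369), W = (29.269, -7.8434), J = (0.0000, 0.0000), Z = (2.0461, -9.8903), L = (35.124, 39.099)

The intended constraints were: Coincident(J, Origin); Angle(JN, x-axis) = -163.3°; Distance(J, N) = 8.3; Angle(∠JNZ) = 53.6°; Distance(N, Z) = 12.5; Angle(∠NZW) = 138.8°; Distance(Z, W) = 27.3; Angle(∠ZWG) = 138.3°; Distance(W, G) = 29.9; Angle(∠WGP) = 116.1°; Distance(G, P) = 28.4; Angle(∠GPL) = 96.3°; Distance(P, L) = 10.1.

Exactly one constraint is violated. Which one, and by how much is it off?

Distance(P, L) = 10.1 — off by 4.70.

J = (0.00, 0.00) ✓; JN at -163.3° ✓; |JN| = 8.300 ✓; ∠JNZ = 53.60° ✓; |NZ| = 12.50 ✓; ∠NZW = 138.8° ✓; |ZW| = 27.30 ✓; ∠ZWG = 138.3° ✓; |WG| = 29.90 ✓; ∠WGP = 116.1° ✓; |GP| = 28.40 ✓; ∠GPL = 96.30° ✓; |PL| = 5.400 ✗.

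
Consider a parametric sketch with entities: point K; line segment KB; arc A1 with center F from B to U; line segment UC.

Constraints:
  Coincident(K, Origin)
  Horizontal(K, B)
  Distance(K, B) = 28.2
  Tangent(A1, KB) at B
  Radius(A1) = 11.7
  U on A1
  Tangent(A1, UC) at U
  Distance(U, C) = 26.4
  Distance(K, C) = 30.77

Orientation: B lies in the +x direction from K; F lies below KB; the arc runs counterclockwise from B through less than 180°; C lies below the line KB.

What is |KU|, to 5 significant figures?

18.872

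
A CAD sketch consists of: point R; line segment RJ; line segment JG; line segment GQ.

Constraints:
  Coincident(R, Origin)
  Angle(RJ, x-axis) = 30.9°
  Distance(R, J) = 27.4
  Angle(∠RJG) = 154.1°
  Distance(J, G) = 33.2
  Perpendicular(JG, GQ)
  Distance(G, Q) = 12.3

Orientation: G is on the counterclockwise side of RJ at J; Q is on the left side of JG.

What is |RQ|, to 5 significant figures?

57.849

∠RJG = 154.1°, so JG runs at 30.9° + (180° − 154.1°) = 56.800° from the x-axis; with |JG| = 33.2, G = J + 33.2·(cos 56.800°, sin 56.800°) = (41.690, 41.852). JG is perpendicular to GQ; with |GQ| = 12.3 on the left of JG, Q = G + 12.3·(-0.83676, 0.54756) = (31.398, 48.587). Then |RQ| = |Q − R| = 57.849.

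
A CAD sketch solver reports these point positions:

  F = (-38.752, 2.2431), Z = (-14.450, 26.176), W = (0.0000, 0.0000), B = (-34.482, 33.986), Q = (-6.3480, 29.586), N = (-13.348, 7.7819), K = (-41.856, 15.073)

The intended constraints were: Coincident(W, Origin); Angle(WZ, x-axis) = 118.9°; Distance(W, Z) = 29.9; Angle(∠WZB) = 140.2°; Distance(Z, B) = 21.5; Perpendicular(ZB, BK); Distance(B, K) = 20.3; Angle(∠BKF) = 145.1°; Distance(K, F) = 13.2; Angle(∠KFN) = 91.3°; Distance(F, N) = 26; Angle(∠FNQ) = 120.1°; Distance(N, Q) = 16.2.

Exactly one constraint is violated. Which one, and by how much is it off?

Distance(N, Q) = 16.2 — off by 6.70.

W = (0.00, 0.00) ✓; WZ at 118.9° ✓; |WZ| = 29.90 ✓; ∠WZB = 140.2° ✓; |ZB| = 21.50 ✓; ∠(ZB, BK) = 90.00° ✓; |BK| = 20.30 ✓; ∠BKF = 145.1° ✓; |KF| = 13.20 ✓; ∠KFN = 91.30° ✓; |FN| = 26.00 ✓; ∠FNQ = 120.1° ✓; |NQ| = 22.90 ✗.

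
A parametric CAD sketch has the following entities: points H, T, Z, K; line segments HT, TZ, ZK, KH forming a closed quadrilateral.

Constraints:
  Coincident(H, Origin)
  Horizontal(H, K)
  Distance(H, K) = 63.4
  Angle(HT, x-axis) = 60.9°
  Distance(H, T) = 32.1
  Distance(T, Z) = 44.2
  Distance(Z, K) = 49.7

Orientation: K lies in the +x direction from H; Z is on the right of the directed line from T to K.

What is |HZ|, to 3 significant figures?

23.0

H is at the origin; HK is horizontal with |HK| = 63.4 and K in +x, so K = (63.4, 0). HT runs at 60.9° with |HT| = 32.1, so T = (15.6, 28.0). Z is determined by |TZ| = 44.2 and |ZK| = 49.7 together: it lies at the intersection of circle(T, 44.2) and circle(K, 49.7). With |TK| = 55.4, the foot of the radical line on TK is 23.0 from T and the perpendicular offset is √(44.2² − 23.0²) = 37.7. Taking the right-of-TK solution: Z = (16.4, -16.1).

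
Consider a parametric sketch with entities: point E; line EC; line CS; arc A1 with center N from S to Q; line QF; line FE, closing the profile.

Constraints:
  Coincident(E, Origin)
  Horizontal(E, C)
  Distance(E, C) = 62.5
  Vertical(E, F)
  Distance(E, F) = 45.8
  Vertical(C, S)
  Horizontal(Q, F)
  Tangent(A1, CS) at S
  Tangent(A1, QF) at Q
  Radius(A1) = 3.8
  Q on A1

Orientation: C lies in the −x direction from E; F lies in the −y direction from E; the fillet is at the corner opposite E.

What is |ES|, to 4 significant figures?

75.30

The virtual corner opposite E is at (-62.50, -45.80). A1 meets CS tangentially, so NS is at right angles to CS and tangency of A1 to QF means the radius NQ is perpendicular to QF, with radius 3.8, so the center N sits 3.8 in from both sides at N = (-58.70, -42.00). That places the tangent points at S = (-62.50, -42.00) on CS and Q = (-58.70, -45.80) on QF. Then |ES| = |S − E| = 75.30.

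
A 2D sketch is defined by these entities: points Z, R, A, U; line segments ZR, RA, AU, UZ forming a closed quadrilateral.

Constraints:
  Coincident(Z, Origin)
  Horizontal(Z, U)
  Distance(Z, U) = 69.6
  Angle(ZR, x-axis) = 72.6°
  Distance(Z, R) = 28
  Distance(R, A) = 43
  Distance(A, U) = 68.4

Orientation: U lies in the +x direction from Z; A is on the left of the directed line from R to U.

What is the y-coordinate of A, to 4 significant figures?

59.62

Checks: ZR at 72.60° ✓; |RA| = 43.00 ✓; |AU| = 68.40 ✓.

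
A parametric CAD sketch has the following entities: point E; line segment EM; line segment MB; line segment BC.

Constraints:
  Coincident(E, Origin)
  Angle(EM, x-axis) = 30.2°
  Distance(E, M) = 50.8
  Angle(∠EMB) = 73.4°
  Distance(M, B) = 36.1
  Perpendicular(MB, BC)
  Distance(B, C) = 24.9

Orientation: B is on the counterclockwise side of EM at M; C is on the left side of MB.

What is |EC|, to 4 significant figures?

32.12

E is at the origin; EM runs at 30.2° with length 50.8, so M = 50.8·(cos 30.2°, sin 30.2°) = (43.91, 25.55). ∠EMB = 73.4°, so MB runs at 30.2° + (180° − 73.4°) = 136.8° from the x-axis; with |MB| = 36.1, B = M + 36.1·(cos 136.8°, sin 136.8°) = (17.59, 50.27). MB ⟂ BC; with |BC| = 24.9 on the left of MB, C = B + 24.9·(-0.6845, -0.7290) = (0.5442, 32.11). Then |EC| = |C − E| = 32.12.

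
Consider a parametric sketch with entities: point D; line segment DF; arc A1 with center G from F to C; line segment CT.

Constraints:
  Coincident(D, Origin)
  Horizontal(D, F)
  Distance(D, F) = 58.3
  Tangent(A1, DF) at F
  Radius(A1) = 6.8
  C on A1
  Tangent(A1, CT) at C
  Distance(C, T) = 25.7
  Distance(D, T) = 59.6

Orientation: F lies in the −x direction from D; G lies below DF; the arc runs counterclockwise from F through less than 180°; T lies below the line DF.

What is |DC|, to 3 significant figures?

64.9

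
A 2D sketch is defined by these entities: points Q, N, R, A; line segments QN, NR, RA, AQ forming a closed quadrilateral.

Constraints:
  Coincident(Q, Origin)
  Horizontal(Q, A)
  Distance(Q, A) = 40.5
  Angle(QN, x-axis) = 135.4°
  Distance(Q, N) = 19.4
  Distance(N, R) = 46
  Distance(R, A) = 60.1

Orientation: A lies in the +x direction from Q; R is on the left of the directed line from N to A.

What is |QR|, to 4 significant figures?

53.50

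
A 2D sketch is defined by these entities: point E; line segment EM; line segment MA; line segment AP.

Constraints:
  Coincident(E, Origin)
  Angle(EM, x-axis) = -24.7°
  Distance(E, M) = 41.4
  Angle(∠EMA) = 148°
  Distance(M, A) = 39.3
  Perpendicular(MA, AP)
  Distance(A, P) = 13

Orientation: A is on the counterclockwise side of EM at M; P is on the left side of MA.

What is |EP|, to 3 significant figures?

74.9

E is at the origin; EM runs at -24.7° with length 41.4, so M = 41.4·(cos -24.7°, sin -24.7°) = (37.6, -17.3). ∠EMA = 148.0°, so MA runs at -24.7° + (180° − 148.0°) = 7.30° from the x-axis; with |MA| = 39.3, A = M + 39.3·(cos 7.30°, sin 7.30°) = (76.6, -12.3). MA is perpendicular to AP; with |AP| = 13.0 on the left of MA, P = A + 13.0·(-0.127, 0.992) = (74.9, 0.589). Then |EP| = |P − E| = 74.9.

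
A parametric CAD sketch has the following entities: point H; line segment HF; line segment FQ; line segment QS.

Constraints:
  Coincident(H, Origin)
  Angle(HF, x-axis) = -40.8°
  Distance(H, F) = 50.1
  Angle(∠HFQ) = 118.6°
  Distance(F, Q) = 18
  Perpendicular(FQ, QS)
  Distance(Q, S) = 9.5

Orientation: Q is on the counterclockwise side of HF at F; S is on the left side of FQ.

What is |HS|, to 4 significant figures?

54.33

∠HFQ = 118.6°, so FQ runs at -40.8° + (180° − 118.6°) = 20.60° from the x-axis; with |FQ| = 18.0, Q = F + 18.0·(cos 20.60°, sin 20.60°) = (54.77, -26.40). FQ ⟂ QS; with |QS| = 9.5 on the left of FQ, S = Q + 9.5·(-0.3518, 0.9361) = (51.43, -17.51). Then |HS| = |S − H| = 54.33.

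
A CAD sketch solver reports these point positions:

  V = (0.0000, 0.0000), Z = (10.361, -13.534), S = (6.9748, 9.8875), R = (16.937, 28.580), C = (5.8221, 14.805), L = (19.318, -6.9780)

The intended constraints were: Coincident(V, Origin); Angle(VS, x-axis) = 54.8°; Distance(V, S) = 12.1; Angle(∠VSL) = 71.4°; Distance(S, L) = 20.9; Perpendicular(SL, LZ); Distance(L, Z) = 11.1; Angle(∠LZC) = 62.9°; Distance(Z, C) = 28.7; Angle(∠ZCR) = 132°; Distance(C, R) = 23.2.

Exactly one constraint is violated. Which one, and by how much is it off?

Distance(C, R) = 23.2 — off by 5.50.

V = (0.00, 0.00) ✓; VS at 54.80° ✓; |VS| = 12.10 ✓; ∠VSL = 71.40° ✓; |SL| = 20.90 ✓; ∠(SL, LZ) = 90.00° ✓; |LZ| = 11.10 ✓; ∠LZC = 62.90° ✓; |ZC| = 28.70 ✓; ∠ZCR = 132.0° ✓; |CR| = 17.70 ✗.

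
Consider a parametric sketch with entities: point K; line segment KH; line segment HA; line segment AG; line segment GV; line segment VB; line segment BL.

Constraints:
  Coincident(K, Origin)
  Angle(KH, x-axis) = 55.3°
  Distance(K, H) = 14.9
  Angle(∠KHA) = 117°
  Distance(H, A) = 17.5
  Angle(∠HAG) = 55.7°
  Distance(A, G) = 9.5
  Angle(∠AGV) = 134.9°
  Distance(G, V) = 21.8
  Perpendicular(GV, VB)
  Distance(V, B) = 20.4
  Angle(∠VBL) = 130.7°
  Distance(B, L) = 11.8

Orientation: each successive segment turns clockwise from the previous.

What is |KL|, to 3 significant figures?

30.7

K is at the origin; KH runs at 55.3° with length 14.9, so H = (8.48, 12.2). ∠KHA = 117.0° gives HA at -7.70° from the x-axis; with |HA| = 17.5, A = (25.8, 9.91). ∠HAG = 55.7° gives AG at -132° from the x-axis; with |AG| = 9.5, G = (19.5, 2.85). ∠AGV = 134.9° gives GV at -177° from the x-axis; with |GV| = 21.8, V = (-2.30, 1.74). GV is perpendicular to VB, so VB runs at 92.9°; with |VB| = 20.4, B = (-3.34, 22.1). ∠VBL = 130.7° gives BL at 43.6° from the x-axis; with |BL| = 11.8, L = (5.21, 30.3). Then |KL| = |L − K| = 30.7.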